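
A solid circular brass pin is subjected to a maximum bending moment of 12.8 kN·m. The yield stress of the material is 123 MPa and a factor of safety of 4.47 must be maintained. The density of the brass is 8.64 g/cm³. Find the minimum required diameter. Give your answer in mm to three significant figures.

σ_allow = 123/4.47 = 27.52 MPa.
For a solid circular section σ = 32M/(πd³), so d³ = 32M/(π σ_allow) = 32×1.2800×10^7/(π×27.52) = 4.738×10^6 mm³.
d = 168.0 mm.

d = 168 mm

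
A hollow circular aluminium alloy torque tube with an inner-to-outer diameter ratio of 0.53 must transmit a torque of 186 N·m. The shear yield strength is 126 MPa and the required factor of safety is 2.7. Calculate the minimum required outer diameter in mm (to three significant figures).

d_o = 28.0 mm

τ_allow = 126/2.7 = 46.67 MPa.
For a hollow shaft τ = 16T/[πd_o³(1−k⁴)] with k = 0.53, so 1−k⁴ = 0.9211.
d_o³ = 16T/[π τ_allow (1−k⁴)] = 16×186000/(π×46.67×0.9211) = 22040 mm³.
d_o = 28.04 mm.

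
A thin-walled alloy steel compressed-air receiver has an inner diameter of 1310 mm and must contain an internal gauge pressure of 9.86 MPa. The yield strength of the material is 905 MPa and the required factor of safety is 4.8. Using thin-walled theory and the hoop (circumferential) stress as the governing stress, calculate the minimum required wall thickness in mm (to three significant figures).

t = 34.3 mm

σ_allow = 905/4.8 = 188.5 MPa.
Hoop stress σ_h = pD/(2t), so t = pD/(2σ_allow) = 9.86×1310/(2×188.5) = 34.25 mm.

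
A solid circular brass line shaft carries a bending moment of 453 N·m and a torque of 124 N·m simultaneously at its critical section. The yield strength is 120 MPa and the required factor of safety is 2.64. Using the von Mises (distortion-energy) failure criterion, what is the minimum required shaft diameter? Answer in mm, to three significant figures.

d = 47.1 mm

σ_allow = σ_y/n = 120/2.64 = 45.45 MPa.
For a solid shaft σ_b = 32M/(πd³) and τ = 16T/(πd³), so the von Mises stress is σ' = (16/πd³)·√(4M²+3T²).
√(4M²+3T²) = √(4×(453000)² + 3×(124000)²) = 931100 N·mm.
d³ = 16×931100/(π×45.45) = 104300 mm³.
d = 47.08 mm.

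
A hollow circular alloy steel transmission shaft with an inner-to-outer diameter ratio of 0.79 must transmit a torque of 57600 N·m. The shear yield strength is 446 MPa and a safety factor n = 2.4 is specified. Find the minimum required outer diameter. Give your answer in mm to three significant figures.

τ_allow = 446/2.4 = 185.8 MPa.
For a hollow shaft τ = 16T/[πd_o³(1−k⁴)] with k = 0.79, so 1−k⁴ = 0.6105.
d_o³ = 16T/[π τ_allow (1−k⁴)] = 16×5.7600×10^7/(π×185.8×0.6105) = 2.586×10^6 mm³.
d_o = 137.3 mm.

d_o = 137 mm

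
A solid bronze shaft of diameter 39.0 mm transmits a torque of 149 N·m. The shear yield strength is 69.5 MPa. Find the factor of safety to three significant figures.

τ = 16T/(πd³) = 16×149000/(π×39.0³) = 12.79 MPa.
n = τ_limit/τ = 69.5/12.79 = 5.433.

n = 5.43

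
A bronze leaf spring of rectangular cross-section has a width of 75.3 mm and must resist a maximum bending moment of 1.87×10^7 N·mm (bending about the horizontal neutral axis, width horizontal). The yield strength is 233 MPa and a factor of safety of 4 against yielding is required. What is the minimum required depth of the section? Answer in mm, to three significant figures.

σ_allow = 233/4 = 58.25 MPa.
For a rectangular section σ = 6M/(bh²), so h² = 6M/(b σ_allow) = 6×1.8700×10^7/(75.3×58.25) = 25580 mm².
h = 159.9 mm.

h = 160 mm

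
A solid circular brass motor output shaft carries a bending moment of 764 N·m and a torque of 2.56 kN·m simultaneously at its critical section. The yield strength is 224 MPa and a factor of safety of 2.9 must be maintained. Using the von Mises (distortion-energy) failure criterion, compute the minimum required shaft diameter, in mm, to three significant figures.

σ_allow = σ_y/n = 224/2.9 = 77.24 MPa.
For a solid shaft σ_b = 32M/(πd³) and τ = 16T/(πd³), so the von Mises stress is σ' = (16/πd³)·√(4M²+3T²).
√(4M²+3T²) = √(4×(764000)² + 3×(2.560×10^6)²) = 4.690×10^6 N·mm.
d³ = 16×4.690×10^6/(π×77.24) = 309200 mm³.
d = 67.62 mm.

d = 67.6 mm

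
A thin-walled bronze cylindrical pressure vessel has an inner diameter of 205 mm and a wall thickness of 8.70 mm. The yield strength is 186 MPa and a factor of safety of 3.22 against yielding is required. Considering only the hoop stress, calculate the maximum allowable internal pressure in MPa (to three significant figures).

σ_allow = 186/3.22 = 57.76 MPa.
σ_h = pD/(2t) → p_allow = 2σ_allow t/D = 2×57.76×8.70/205 = 4.903 MPa.

p_allow = 4.90 MPa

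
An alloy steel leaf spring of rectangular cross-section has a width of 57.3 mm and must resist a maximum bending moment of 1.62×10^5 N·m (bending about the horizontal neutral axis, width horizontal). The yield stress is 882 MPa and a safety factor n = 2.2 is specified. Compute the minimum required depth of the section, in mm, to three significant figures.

h = 206 mm

σ_allow = 882/2.2 = 400.9 MPa.
For a rectangular section σ = 6M/(bh²), so h² = 6M/(b σ_allow) = 6×1.6200×10^8/(57.3×400.9) = 42310 mm².
h = 205.7 mm.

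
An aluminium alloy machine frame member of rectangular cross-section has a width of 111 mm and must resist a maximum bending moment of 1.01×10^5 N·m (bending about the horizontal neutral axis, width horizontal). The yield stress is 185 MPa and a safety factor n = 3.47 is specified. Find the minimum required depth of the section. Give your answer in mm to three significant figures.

σ_allow = 185/3.47 = 53.31 MPa.
For a rectangular section σ = 6M/(bh²), so h² = 6M/(b σ_allow) = 6×1.0100×10^8/(111×53.31) = 102400 mm².
h = 320.0 mm.

h = 320 mm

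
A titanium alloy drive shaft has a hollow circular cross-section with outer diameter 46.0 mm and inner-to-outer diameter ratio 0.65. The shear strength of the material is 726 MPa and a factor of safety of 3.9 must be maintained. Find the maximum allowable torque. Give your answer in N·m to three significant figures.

T_allow = 2920 N·m

τ_allow = 726/3.9 = 186.2 MPa.
For a hollow shaft T_allow = τ_allow·πd_o³(1−k⁴)/16 with 1−k⁴ = 0.8215, so πd_o³(1−k⁴)/16 = 15700 mm³.
T_allow = 186.2×15700 = 2.923×10^6 N·mm = 2923 N·m.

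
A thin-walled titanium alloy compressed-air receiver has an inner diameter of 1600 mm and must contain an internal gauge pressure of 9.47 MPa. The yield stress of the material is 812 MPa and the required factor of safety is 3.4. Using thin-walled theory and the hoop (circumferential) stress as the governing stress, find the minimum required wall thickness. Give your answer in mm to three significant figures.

t = 31.7 mm

σ_allow = 812/3.4 = 238.8 MPa.
Hoop stress σ_h = pD/(2t), so t = pD/(2σ_allow) = 9.47×1600/(2×238.8) = 31.72 mm.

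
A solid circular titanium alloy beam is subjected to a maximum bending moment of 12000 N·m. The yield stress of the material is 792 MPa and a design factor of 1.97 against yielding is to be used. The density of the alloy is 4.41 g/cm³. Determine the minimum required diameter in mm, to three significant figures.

σ_allow = 792/1.97 = 402.0 MPa.
For a solid circular section σ = 32M/(πd³), so d³ = 32M/(π σ_allow) = 32×1.2000×10^7/(π×402.0) = 304000 mm³.
d = 67.24 mm.

d = 67.2 mm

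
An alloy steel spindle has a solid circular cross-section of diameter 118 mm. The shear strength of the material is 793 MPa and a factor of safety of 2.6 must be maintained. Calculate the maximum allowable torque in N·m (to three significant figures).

T_allow = 98400 N·m

τ_allow = 793/2.6 = 305.0 MPa.
For a solid shaft T_allow = τ_allow·πd³/16; πd³/16 = π×118³/16 = 322600 mm³.
T_allow = 305.0×322600 = 9.840×10^7 N·mm = 98400 N·m.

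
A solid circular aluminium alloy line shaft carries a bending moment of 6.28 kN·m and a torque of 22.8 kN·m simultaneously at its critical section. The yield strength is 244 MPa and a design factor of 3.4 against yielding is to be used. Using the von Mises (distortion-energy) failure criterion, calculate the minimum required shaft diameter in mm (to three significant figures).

d = 143 mm

σ_allow = σ_y/n = 244/3.4 = 71.76 MPa.
For a solid shaft σ_b = 32M/(πd³) and τ = 16T/(πd³), so the von Mises stress is σ' = (16/πd³)·√(4M²+3T²).
√(4M²+3T²) = √(4×(6.280×10^6)² + 3×(2.280×10^7)²) = 4.144×10^7 N·mm.
d³ = 16×4.144×10^7/(π×71.76) = 2.941×10^6 mm³.
d = 143.3 mm.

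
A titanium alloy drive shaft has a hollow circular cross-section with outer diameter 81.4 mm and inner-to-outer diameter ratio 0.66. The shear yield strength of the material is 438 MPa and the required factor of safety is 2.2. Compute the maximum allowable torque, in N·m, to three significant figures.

τ_allow = 438/2.2 = 199.1 MPa.
For a hollow shaft T_allow = τ_allow·πd_o³(1−k⁴)/16 with 1−k⁴ = 0.8103, so πd_o³(1−k⁴)/16 = 85810 mm³.
T_allow = 199.1×85810 = 1.708×10^7 N·mm = 17080 N·m.

T_allow = 17100 N·m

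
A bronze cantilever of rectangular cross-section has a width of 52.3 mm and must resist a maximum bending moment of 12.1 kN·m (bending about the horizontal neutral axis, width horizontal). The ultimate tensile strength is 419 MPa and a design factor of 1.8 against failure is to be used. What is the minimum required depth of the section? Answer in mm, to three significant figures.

σ_allow = 419/1.8 = 232.8 MPa.
For a rectangular section σ = 6M/(bh²), so h² = 6M/(b σ_allow) = 6×1.2100×10^7/(52.3×232.8) = 5963 mm².
h = 77.22 mm.

h = 77.2 mm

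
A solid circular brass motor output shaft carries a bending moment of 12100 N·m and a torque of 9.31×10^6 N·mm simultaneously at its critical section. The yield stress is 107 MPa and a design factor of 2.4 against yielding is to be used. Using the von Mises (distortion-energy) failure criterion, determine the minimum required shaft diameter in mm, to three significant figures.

d = 149 mm

σ_allow = σ_y/n = 107/2.4 = 44.58 MPa.
For a solid shaft σ_b = 32M/(πd³) and τ = 16T/(πd³), so the von Mises stress is σ' = (16/πd³)·√(4M²+3T²).
√(4M²+3T²) = √(4×(1.210×10^7)² + 3×(9.310×10^6)²) = 2.908×10^7 N·mm.
d³ = 16×2.908×10^7/(π×44.58) = 3.322×10^6 mm³.
d = 149.2 mm.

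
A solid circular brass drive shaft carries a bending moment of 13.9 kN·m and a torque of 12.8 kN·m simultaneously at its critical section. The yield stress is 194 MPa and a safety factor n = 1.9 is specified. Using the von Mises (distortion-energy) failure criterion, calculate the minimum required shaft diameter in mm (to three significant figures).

σ_allow = σ_y/n = 194/1.9 = 102.1 MPa.
For a solid shaft σ_b = 32M/(πd³) and τ = 16T/(πd³), so the von Mises stress is σ' = (16/πd³)·√(4M²+3T²).
√(4M²+3T²) = √(4×(1.390×10^7)² + 3×(1.280×10^7)²) = 3.556×10^7 N·mm.
d³ = 16×3.556×10^7/(π×102.1) = 1.774×10^6 mm³.
d = 121.0 mm.

d = 121 mm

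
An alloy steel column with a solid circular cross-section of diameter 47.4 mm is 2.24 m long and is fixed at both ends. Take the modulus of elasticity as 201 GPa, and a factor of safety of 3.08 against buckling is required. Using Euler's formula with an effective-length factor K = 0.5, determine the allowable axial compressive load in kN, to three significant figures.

I = πd⁴/64 = π×47.4⁴/64 = 247800 mm⁴.
Effective length L_e = KL = 0.5×2.24 m = 1120 mm.
Euler critical load P_cr = π²EI/L_e² = π²×201000×247800/1120² = 391900 N.
P_allow = P_cr/n = 391900/3.08 = 127200 N.

P_allow = 127 kN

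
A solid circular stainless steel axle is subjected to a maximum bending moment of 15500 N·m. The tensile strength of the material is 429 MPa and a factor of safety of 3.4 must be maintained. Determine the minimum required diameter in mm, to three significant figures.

σ_allow = 429/3.4 = 126.2 MPa.
For a solid circular section σ = 32M/(πd³), so d³ = 32M/(π σ_allow) = 32×1.5500×10^7/(π×126.2) = 1.251×10^6 mm³.
d = 107.8 mm.

d = 108 mm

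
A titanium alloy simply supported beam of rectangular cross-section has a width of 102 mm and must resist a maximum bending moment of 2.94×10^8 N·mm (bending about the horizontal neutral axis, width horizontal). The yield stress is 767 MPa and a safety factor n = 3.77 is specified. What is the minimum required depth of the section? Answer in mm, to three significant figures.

σ_allow = 767/3.77 = 203.4 MPa.
For a rectangular section σ = 6M/(bh²), so h² = 6M/(b σ_allow) = 6×2.9400×10^8/(102×203.4) = 85000 mm².
h = 291.6 mm.

h = 292 mm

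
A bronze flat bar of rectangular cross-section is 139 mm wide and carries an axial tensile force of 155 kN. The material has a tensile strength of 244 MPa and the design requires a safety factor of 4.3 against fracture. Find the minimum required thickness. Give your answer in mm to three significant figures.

t = 19.7 mm

σ_allow = 244/4.3 = 56.74 MPa.
Required area A = F/σ_allow = 155000/56.74 = 2732 mm².
t = A/w = 2732/139 = 19.65 mm.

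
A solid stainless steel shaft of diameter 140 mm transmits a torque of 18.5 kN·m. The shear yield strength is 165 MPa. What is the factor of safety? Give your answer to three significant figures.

n = 4.81

τ = 16T/(πd³) = 16×1.8500×10^7/(π×140³) = 34.34 MPa.
n = τ_limit/τ = 165/34.34 = 4.805.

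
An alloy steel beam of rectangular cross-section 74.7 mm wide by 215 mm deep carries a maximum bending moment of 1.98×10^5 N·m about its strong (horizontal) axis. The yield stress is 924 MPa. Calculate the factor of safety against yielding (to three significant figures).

Section modulus S = bh²/6 = 74.7×215²/6 = 575500 mm³.
σ = M/S = 1.9800×10^8/575500 = 344.0 MPa.
n = 924/344.0 = 2.686.

n = 2.69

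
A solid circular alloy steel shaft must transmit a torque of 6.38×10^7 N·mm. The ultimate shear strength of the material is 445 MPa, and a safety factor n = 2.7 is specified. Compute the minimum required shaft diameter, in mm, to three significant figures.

d = 125 mm

Allowable shear stress τ_allow = 445/2.7 = 164.8 MPa.
For a solid shaft τ = 16T/(πd³), so d³ = 16T/(π τ_allow) = 16×6.3800×10^7/(π×164.8) = 1.971×10^6 mm³.
d = (1.971×10^6)^(1/3) = 125.4 mm.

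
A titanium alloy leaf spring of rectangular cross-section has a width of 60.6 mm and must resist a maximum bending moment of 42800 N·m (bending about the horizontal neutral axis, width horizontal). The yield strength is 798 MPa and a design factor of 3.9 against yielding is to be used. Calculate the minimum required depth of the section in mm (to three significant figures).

σ_allow = 798/3.9 = 204.6 MPa.
For a rectangular section σ = 6M/(bh²), so h² = 6M/(b σ_allow) = 6×4.2800×10^7/(60.6×204.6) = 20710 mm².
h = 143.9 mm.

h = 144 mm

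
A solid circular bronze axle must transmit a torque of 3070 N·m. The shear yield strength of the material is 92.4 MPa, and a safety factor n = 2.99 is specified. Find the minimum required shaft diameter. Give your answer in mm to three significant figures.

d = 79.7 mm

Allowable shear stress τ_allow = 92.4/2.99 = 30.90 MPa.
For a solid shaft τ = 16T/(πd³), so d³ = 16T/(π τ_allow) = 16×3070000/(π×30.90) = 506000 mm³.
d = (506000)^(1/3) = 79.68 mm.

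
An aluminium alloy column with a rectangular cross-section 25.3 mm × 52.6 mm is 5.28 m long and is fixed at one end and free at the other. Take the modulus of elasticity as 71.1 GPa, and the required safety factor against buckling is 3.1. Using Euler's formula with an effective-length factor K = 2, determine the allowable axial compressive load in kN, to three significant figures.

P_allow = 0.144 kN

Buckling occurs about the weak axis: I_min = h·b³/12 = 52.6×25.3³/12 = 70980 mm⁴ (b = 25.3 mm is the smaller dimension).
Effective length L_e = KL = 2×5.28 m = 10560 mm.
Euler critical load P_cr = π²EI/L_e² = π²×71100×70980/10560² = 446.7 N.
P_allow = P_cr/n = 446.7/3.1 = 144.1 N.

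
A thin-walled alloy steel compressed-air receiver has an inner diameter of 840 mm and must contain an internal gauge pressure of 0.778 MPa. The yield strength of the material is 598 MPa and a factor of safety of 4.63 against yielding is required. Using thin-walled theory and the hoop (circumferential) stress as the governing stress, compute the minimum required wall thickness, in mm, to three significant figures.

t = 2.53 mm

σ_allow = 598/4.63 = 129.2 MPa.
Hoop stress σ_h = pD/(2t), so t = pD/(2σ_allow) = 0.778×840/(2×129.2) = 2.530 mm.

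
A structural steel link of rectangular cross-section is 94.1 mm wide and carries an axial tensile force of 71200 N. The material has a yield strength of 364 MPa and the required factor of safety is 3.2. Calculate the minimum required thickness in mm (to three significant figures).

t = 6.65 mm

σ_allow = 364/3.2 = 113.8 MPa.
Required area A = F/σ_allow = 71200/113.8 = 625.9 mm².
t = A/w = 625.9/94.1 = 6.652 mm.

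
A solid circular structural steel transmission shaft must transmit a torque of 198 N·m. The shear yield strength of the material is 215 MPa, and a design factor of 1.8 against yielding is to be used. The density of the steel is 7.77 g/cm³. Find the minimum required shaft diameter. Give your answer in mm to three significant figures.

Allowable shear stress τ_allow = 215/1.8 = 119.4 MPa.
For a solid shaft τ = 16T/(πd³), so d³ = 16T/(π τ_allow) = 16×198000/(π×119.4) = 8442 mm³.
d = (8442)^(1/3) = 20.36 mm.

d = 20.4 mm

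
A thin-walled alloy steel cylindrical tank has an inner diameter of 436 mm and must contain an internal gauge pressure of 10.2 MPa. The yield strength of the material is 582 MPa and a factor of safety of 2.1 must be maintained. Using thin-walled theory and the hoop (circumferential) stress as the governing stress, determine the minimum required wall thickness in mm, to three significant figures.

t = 8.02 mm

σ_allow = 582/2.1 = 277.1 MPa.
Hoop stress σ_h = pD/(2t), so t = pD/(2σ_allow) = 10.2×436/(2×277.1) = 8.023 mm.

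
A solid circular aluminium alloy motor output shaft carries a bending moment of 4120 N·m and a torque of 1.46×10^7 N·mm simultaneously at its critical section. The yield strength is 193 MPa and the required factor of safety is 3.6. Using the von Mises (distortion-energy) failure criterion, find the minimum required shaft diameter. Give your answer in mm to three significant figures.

d = 136 mm

σ_allow = σ_y/n = 193/3.6 = 53.61 MPa.
For a solid shaft σ_b = 32M/(πd³) and τ = 16T/(πd³), so the von Mises stress is σ' = (16/πd³)·√(4M²+3T²).
√(4M²+3T²) = √(4×(4.120×10^6)² + 3×(1.460×10^7)²) = 2.660×10^7 N·mm.
d³ = 16×2.660×10^7/(π×53.61) = 2.527×10^6 mm³.
d = 136.2 mm.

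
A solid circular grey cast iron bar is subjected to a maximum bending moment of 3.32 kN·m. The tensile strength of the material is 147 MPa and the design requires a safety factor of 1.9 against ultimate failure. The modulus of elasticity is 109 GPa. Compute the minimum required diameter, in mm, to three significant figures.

σ_allow = 147/1.9 = 77.37 MPa.
For a solid circular section σ = 32M/(πd³), so d³ = 32M/(π σ_allow) = 32×3320000/(π×77.37) = 437100 mm³.
d = 75.89 mm.

d = 75.9 mm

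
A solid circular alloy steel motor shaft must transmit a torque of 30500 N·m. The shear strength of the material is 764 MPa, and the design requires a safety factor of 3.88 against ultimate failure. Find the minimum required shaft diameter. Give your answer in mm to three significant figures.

d = 92.4 mm

Allowable shear stress τ_allow = 764/3.88 = 196.9 MPa.
For a solid shaft τ = 16T/(πd³), so d³ = 16T/(π τ_allow) = 16×3.0500×10^7/(π×196.9) = 788900 mm³.
d = (788900)^(1/3) = 92.40 mm.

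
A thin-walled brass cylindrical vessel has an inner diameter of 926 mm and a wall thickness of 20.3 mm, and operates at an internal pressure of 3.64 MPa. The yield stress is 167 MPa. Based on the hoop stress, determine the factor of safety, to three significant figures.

n = 2.01

σ_h = pD/(2t) = 3.64×926/(2×20.3) = 83.02 MPa.
n = 167/83.02 = 2.012.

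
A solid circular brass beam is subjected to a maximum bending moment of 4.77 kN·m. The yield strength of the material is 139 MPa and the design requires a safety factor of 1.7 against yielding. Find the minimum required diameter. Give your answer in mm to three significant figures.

σ_allow = 139/1.7 = 81.76 MPa.
For a solid circular section σ = 32M/(πd³), so d³ = 32M/(π σ_allow) = 32×4770000/(π×81.76) = 594200 mm³.
d = 84.07 mm.

d = 84.1 mm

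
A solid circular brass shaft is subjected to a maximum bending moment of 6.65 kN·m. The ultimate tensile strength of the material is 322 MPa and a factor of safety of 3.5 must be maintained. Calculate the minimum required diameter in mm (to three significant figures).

σ_allow = 322/3.5 = 92.00 MPa.
For a solid circular section σ = 32M/(πd³), so d³ = 32M/(π σ_allow) = 32×6650000/(π×92.00) = 736300 mm³.
d = 90.30 mm.

d = 90.3 mm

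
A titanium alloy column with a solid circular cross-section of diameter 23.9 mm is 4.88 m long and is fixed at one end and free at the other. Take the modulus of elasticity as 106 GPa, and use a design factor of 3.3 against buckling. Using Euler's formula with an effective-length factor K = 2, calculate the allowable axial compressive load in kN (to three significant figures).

P_allow = 0.0533 kN

I = πd⁴/64 = π×23.9⁴/64 = 16020 mm⁴.
Effective length L_e = KL = 2×4.88 m = 9760 mm.
Euler critical load P_cr = π²EI/L_e² = π²×106000×16020/9760² = 175.9 N.
P_allow = P_cr/n = 175.9/3.3 = 53.30 N.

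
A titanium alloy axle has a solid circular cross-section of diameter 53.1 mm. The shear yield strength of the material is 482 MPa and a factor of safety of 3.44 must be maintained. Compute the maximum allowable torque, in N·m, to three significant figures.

τ_allow = 482/3.44 = 140.1 MPa.
For a solid shaft T_allow = τ_allow·πd³/16; πd³/16 = π×53.1³/16 = 29400 mm³.
T_allow = 140.1×29400 = 4.119×10^6 N·mm = 4119 N·m.

T_allow = 4120 N·m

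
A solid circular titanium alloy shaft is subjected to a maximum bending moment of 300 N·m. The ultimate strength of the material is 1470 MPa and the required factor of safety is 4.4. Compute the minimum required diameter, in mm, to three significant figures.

σ_allow = 1470/4.4 = 334.1 MPa.
For a solid circular section σ = 32M/(πd³), so d³ = 32M/(π σ_allow) = 32×300000/(π×334.1) = 9147 mm³.
d = 20.91 mm.

d = 20.9 mm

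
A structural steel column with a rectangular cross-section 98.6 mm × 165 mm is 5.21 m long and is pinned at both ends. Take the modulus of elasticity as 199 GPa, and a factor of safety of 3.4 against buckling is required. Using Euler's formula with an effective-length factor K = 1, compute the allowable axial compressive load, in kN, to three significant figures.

Buckling occurs about the weak axis: I_min = h·b³/12 = 165×98.6³/12 = 1.318×10^7 mm⁴ (b = 98.6 mm is the smaller dimension).
Effective length L_e = KL = 1×5.21 m = 5210 mm.
Euler critical load P_cr = π²EI/L_e² = π²×199000×1.318×10^7/5210² = 953700 N.
P_allow = P_cr/n = 953700/3.4 = 280500 N.

P_allow = 280 kN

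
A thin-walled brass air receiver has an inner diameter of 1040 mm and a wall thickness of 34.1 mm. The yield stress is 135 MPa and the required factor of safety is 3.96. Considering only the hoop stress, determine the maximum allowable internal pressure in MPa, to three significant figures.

p_allow = 2.24 MPa

σ_allow = 135/3.96 = 34.09 MPa.
σ_h = pD/(2t) → p_allow = 2σ_allow t/D = 2×34.09×34.1/1040 = 2.236 MPa.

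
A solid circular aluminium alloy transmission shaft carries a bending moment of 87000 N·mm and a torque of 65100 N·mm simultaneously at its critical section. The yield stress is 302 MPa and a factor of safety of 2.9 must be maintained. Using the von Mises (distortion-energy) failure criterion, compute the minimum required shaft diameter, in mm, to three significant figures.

σ_allow = σ_y/n = 302/2.9 = 104.1 MPa.
For a solid shaft σ_b = 32M/(πd³) and τ = 16T/(πd³), so the von Mises stress is σ' = (16/πd³)·√(4M²+3T²).
√(4M²+3T²) = √(4×(87000)² + 3×(65100)²) = 207300 N·mm.
d³ = 16×207300/(π×104.1) = 10140 mm³.
d = 21.64 mm.

d = 21.6 mm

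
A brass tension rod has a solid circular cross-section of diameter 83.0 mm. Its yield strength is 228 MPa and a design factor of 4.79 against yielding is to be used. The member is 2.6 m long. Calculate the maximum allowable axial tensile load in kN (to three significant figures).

F_allow = 258 kN

σ_allow = 228/4.79 = 47.60 MPa.
A = πd²/4 = π×83.0²/4 = 5411 mm².
F_allow = σ_allow × A = 47.60×5411 = 257500 N.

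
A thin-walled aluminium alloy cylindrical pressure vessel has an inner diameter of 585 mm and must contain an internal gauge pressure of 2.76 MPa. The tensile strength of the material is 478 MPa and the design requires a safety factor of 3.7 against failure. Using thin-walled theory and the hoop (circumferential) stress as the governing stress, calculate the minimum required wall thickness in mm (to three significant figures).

σ_allow = 478/3.7 = 129.2 MPa.
Hoop stress σ_h = pD/(2t), so t = pD/(2σ_allow) = 2.76×585/(2×129.2) = 6.249 mm.

t = 6.25 mm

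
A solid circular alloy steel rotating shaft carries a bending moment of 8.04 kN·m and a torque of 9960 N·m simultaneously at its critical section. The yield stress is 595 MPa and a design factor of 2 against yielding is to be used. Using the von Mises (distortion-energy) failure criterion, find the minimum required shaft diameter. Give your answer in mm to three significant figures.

d = 73.9 mm

σ_allow = σ_y/n = 595/2 = 297.5 MPa.
For a solid shaft σ_b = 32M/(πd³) and τ = 16T/(πd³), so the von Mises stress is σ' = (16/πd³)·√(4M²+3T²).
√(4M²+3T²) = √(4×(8.040×10^6)² + 3×(9.960×10^6)²) = 2.358×10^7 N·mm.
d³ = 16×2.358×10^7/(π×297.5) = 403700 mm³.
d = 73.91 mm.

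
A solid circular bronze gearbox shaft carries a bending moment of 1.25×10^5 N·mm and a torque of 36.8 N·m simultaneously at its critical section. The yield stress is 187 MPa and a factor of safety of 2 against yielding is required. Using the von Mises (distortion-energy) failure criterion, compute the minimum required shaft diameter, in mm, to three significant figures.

d = 24.1 mm

σ_allow = σ_y/n = 187/2 = 93.50 MPa.
For a solid shaft σ_b = 32M/(πd³) and τ = 16T/(πd³), so the von Mises stress is σ' = (16/πd³)·√(4M²+3T²).
√(4M²+3T²) = √(4×(125000)² + 3×(36800)²) = 258000 N·mm.
d³ = 16×258000/(π×93.50) = 14050 mm³.
d = 24.13 mm.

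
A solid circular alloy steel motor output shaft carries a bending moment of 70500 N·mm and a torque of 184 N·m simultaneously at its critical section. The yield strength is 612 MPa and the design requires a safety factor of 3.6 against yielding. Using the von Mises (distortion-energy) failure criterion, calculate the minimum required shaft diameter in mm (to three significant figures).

d = 21.9 mm

σ_allow = σ_y/n = 612/3.6 = 170.0 MPa.
For a solid shaft σ_b = 32M/(πd³) and τ = 16T/(πd³), so the von Mises stress is σ' = (16/πd³)·√(4M²+3T²).
√(4M²+3T²) = √(4×(70500)² + 3×(184000)²) = 348500 N·mm.
d³ = 16×348500/(π×170.0) = 10440 mm³.
d = 21.86 mm.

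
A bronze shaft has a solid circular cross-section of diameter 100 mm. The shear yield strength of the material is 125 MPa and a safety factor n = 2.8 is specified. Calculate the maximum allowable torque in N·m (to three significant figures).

τ_allow = 125/2.8 = 44.64 MPa.
For a solid shaft T_allow = τ_allow·πd³/16; πd³/16 = π×100³/16 = 196300 mm³.
T_allow = 44.64×196300 = 8.766×10^6 N·mm = 8766 N·m.

T_allow = 8770 N·m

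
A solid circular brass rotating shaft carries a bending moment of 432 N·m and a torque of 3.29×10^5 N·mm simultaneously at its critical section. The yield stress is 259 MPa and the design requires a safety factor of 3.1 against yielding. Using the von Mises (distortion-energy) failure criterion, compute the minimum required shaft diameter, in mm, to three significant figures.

σ_allow = σ_y/n = 259/3.1 = 83.55 MPa.
For a solid shaft σ_b = 32M/(πd³) and τ = 16T/(πd³), so the von Mises stress is σ' = (16/πd³)·√(4M²+3T²).
√(4M²+3T²) = √(4×(432000)² + 3×(329000)²) = 1.035×10^6 N·mm.
d³ = 16×1.035×10^6/(π×83.55) = 63090 mm³.
d = 39.81 mm.

d = 39.8 mm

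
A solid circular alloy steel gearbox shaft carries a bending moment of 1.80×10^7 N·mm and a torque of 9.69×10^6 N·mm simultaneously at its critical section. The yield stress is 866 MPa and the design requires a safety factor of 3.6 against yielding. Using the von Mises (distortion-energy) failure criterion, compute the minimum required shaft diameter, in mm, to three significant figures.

σ_allow = σ_y/n = 866/3.6 = 240.6 MPa.
For a solid shaft σ_b = 32M/(πd³) and τ = 16T/(πd³), so the von Mises stress is σ' = (16/πd³)·√(4M²+3T²).
√(4M²+3T²) = √(4×(1.800×10^7)² + 3×(9.690×10^6)²) = 3.972×10^7 N·mm.
d³ = 16×3.972×10^7/(π×240.6) = 840900 mm³.
d = 94.39 mm.

d = 94.4 mm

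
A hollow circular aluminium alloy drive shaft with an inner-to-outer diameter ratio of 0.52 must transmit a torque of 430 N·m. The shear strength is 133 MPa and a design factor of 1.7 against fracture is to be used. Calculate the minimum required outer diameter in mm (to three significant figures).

τ_allow = 133/1.7 = 78.24 MPa.
For a hollow shaft τ = 16T/[πd_o³(1−k⁴)] with k = 0.52, so 1−k⁴ = 0.9269.
d_o³ = 16T/[π τ_allow (1−k⁴)] = 16×430000/(π×78.24×0.9269) = 30200 mm³.
d_o = 31.14 mm.

d_o = 31.1 mm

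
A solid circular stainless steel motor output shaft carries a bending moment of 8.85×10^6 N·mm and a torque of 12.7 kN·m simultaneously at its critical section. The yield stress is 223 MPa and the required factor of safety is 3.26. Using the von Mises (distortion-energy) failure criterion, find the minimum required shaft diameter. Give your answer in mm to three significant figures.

d = 128 mm

σ_allow = σ_y/n = 223/3.26 = 68.40 MPa.
For a solid shaft σ_b = 32M/(πd³) and τ = 16T/(πd³), so the von Mises stress is σ' = (16/πd³)·√(4M²+3T²).
√(4M²+3T²) = √(4×(8.850×10^6)² + 3×(1.270×10^7)²) = 2.823×10^7 N·mm.
d³ = 16×2.823×10^7/(π×68.40) = 2.102×10^6 mm³.
d = 128.1 mm.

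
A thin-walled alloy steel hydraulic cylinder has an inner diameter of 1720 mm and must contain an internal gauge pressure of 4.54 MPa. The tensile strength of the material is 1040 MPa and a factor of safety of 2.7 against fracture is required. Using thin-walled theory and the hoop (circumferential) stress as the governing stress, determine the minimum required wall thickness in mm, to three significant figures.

t = 10.1 mm

σ_allow = 1040/2.7 = 385.2 MPa.
Hoop stress σ_h = pD/(2t), so t = pD/(2σ_allow) = 4.54×1720/(2×385.2) = 10.14 mm.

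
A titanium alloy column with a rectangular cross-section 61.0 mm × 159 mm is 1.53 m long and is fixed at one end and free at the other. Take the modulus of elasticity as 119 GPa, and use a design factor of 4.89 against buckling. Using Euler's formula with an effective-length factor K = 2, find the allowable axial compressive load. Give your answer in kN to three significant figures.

Buckling occurs about the weak axis: I_min = h·b³/12 = 159×61.0³/12 = 3.007×10^6 mm⁴ (b = 61.0 mm is the smaller dimension).
Effective length L_e = KL = 2×1.53 m = 3060 mm.
Euler critical load P_cr = π²EI/L_e² = π²×119000×3.007×10^6/3060² = 377200 N.
P_allow = P_cr/n = 377200/4.89 = 77140 N.

P_allow = 77.1 kN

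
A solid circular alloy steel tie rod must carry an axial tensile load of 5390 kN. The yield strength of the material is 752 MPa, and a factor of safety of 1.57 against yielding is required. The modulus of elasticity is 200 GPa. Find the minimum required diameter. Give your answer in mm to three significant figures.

Allowable stress σ_allow = 752/1.57 = 479.0 MPa.
Required area A = F/σ_allow = 5390000/479.0 = 11250 mm².
A = πd²/4 → d = √(4A/π) = 119.7 mm.

d = 120 mm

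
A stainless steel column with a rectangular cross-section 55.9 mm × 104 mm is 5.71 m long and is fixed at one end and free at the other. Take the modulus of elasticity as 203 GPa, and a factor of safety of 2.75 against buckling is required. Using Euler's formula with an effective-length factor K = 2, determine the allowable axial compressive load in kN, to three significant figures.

Buckling occurs about the weak axis: I_min = h·b³/12 = 104×55.9³/12 = 1.514×10^6 mm⁴ (b = 55.9 mm is the smaller dimension).
Effective length L_e = KL = 2×5.71 m = 11420 mm.
Euler critical load P_cr = π²EI/L_e² = π²×203000×1.514×10^6/11420² = 23260 N.
P_allow = P_cr/n = 23260/2.75 = 8457 N.

P_allow = 8.46 kN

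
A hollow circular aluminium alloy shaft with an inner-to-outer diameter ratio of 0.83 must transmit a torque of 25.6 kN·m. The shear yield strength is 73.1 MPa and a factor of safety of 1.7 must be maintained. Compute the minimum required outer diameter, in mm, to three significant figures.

τ_allow = 73.1/1.7 = 43.00 MPa.
For a hollow shaft τ = 16T/[πd_o³(1−k⁴)] with k = 0.83, so 1−k⁴ = 0.5254.
d_o³ = 16T/[π τ_allow (1−k⁴)] = 16×2.5600×10^7/(π×43.00×0.5254) = 5.771×10^6 mm³.
d_o = 179.4 mm.

d_o = 179 mm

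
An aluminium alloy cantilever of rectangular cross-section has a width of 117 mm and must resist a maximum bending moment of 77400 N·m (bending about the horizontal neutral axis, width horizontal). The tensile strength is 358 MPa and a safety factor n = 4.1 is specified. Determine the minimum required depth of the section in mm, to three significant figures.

σ_allow = 358/4.1 = 87.32 MPa.
For a rectangular section σ = 6M/(bh²), so h² = 6M/(b σ_allow) = 6×7.7400×10^7/(117×87.32) = 45460 mm².
h = 213.2 mm.

h = 213 mm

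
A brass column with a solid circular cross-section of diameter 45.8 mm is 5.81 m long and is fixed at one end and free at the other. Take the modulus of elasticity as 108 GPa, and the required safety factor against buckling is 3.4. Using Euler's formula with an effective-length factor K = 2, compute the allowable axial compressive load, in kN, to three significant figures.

P_allow = 0.501 kN

I = πd⁴/64 = π×45.8⁴/64 = 216000 mm⁴.
Effective length L_e = KL = 2×5.81 m = 11620 mm.
Euler critical load P_cr = π²EI/L_e² = π²×108000×216000/11620² = 1705 N.
P_allow = P_cr/n = 1705/3.4 = 501.5 N.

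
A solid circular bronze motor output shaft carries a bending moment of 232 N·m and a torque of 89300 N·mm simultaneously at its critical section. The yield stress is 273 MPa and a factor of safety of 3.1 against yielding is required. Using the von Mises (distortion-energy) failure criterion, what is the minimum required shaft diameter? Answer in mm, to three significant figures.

σ_allow = σ_y/n = 273/3.1 = 88.06 MPa.
For a solid shaft σ_b = 32M/(πd³) and τ = 16T/(πd³), so the von Mises stress is σ' = (16/πd³)·√(4M²+3T²).
√(4M²+3T²) = √(4×(232000)² + 3×(89300)²) = 489100 N·mm.
d³ = 16×489100/(π×88.06) = 28290 mm³.
d = 30.47 mm.

d = 30.5 mm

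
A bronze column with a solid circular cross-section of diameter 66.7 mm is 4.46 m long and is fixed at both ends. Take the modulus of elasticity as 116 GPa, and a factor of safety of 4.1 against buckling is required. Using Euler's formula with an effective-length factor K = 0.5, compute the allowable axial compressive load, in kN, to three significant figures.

P_allow = 54.6 kN

I = πd⁴/64 = π×66.7⁴/64 = 971600 mm⁴.
Effective length L_e = KL = 0.5×4.46 m = 2230 mm.
Euler critical load P_cr = π²EI/L_e² = π²×116000×971600/2230² = 223700 N.
P_allow = P_cr/n = 223700/4.1 = 54560 N.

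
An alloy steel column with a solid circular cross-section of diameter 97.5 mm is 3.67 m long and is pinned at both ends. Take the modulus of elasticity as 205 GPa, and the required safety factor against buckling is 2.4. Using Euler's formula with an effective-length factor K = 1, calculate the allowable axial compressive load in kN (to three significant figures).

P_allow = 278 kN

I = πd⁴/64 = π×97.5⁴/64 = 4.436×10^6 mm⁴.
Effective length L_e = KL = 1×3.67 m = 3670 mm.
Euler critical load P_cr = π²EI/L_e² = π²×205000×4.436×10^6/3670² = 666400 N.
P_allow = P_cr/n = 666400/2.4 = 277700 N.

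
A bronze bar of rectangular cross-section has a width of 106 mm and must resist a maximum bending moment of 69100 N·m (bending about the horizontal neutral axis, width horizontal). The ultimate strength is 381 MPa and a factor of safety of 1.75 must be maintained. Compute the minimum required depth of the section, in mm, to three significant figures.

h = 134 mm

σ_allow = 381/1.75 = 217.7 MPa.
For a rectangular section σ = 6M/(bh²), so h² = 6M/(b σ_allow) = 6×6.9100×10^7/(106×217.7) = 17970 mm².
h = 134.0 mm.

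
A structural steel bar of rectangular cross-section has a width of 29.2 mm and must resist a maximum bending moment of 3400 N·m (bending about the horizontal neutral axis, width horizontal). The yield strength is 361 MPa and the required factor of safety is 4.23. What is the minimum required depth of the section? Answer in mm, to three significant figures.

σ_allow = 361/4.23 = 85.34 MPa.
For a rectangular section σ = 6M/(bh²), so h² = 6M/(b σ_allow) = 6×3400000/(29.2×85.34) = 8186 mm².
h = 90.48 mm.

h = 90.5 mm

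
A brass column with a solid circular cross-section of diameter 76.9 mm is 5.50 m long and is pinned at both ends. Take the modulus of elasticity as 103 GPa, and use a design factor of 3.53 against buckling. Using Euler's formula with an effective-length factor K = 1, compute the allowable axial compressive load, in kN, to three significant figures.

P_allow = 16.3 kN

I = πd⁴/64 = π×76.9⁴/64 = 1.717×10^6 mm⁴.
Effective length L_e = KL = 1×5.50 m = 5500 mm.
Euler critical load P_cr = π²EI/L_e² = π²×103000×1.717×10^6/5500² = 57690 N.
P_allow = P_cr/n = 57690/3.53 = 16340 N.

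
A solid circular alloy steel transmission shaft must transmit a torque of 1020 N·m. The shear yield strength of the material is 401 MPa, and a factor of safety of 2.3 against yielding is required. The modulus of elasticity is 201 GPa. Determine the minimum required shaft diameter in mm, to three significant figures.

Allowable shear stress τ_allow = 401/2.3 = 174.3 MPa.
For a solid shaft τ = 16T/(πd³), so d³ = 16T/(π τ_allow) = 16×1020000/(π×174.3) = 29800 mm³.
d = (29800)^(1/3) = 31.00 mm.

d = 31.0 mm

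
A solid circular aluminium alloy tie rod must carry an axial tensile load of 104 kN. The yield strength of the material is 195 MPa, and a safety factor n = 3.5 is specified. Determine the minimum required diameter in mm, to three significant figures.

d = 48.8 mm

Allowable stress σ_allow = 195/3.5 = 55.71 MPa.
Required area A = F/σ_allow = 104000/55.71 = 1867 mm².
A = πd²/4 → d = √(4A/π) = 48.75 mm.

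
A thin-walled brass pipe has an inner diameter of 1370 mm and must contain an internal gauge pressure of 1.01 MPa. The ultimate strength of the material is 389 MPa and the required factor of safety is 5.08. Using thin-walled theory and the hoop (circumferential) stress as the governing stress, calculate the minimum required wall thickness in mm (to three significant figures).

σ_allow = 389/5.08 = 76.57 MPa.
Hoop stress σ_h = pD/(2t), so t = pD/(2σ_allow) = 1.01×1370/(2×76.57) = 9.035 mm.

t = 9.03 mm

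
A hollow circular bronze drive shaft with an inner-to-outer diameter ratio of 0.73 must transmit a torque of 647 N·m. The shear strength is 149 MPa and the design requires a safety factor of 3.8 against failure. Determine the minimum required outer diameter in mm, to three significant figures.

τ_allow = 149/3.8 = 39.21 MPa.
For a hollow shaft τ = 16T/[πd_o³(1−k⁴)] with k = 0.73, so 1−k⁴ = 0.7160.
d_o³ = 16T/[π τ_allow (1−k⁴)] = 16×647000/(π×39.21×0.7160) = 117400 mm³.
d_o = 48.96 mm.

d_o = 49.0 mm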